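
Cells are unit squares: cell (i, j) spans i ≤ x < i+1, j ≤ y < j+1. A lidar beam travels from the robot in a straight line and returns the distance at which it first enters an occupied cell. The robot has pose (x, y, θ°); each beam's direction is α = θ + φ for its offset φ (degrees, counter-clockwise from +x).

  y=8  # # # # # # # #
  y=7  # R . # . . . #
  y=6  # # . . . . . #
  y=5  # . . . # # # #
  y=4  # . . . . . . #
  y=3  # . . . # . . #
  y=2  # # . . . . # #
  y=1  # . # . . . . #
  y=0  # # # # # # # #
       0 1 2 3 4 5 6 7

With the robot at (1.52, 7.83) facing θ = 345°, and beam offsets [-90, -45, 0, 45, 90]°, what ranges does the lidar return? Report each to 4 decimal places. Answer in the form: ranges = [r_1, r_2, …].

beam 1: φ=-90°, α=255°
  cosα=-0.2588 sinα=-0.9659 | (1,7) | tMaxX 2.0091 tMaxY 0.8593 | tΔX 3.8637 tΔY 1.0353
    t=0.8593 [y] (1,6) — stop
  → r_1 = 0.8593
beam 2: φ=-45°, α=300°
  cosα=0.5000 sinα=-0.8660 | (1,7) | tMaxX 0.9600 tMaxY 0.9584 | tΔX 2.0000 tΔY 1.1547
    t=0.9584 [y] (1,6) — stop
  → r_2 = 0.9584
beam 3: φ=0°, α=345°
  cosα=0.9659 sinα=-0.2588 | (1,7) | tMaxX 0.4969 tMaxY 3.2069 | tΔX 1.0353 tΔY 3.8637
    t=0.4969 [x] (2,7)
    t=1.5322 [x] (3,7) — stop
  → r_3 = 1.5322
beam 4: φ=45°, α=30°
  cosα=0.8660 sinα=0.5000 | (1,7) | tMaxX 0.5543 tMaxY 0.3400 | tΔX 1.1547 tΔY 2.0000
    t=0.3400 [y] (1,8) — stop
  → r_4 = 0.3400
beam 5: φ=90°, α=75°
  cosα=0.2588 sinα=0.9659 | (1,7) | tMaxX 1.8546 tMaxY 0.1760 | tΔX 3.8637 tΔY 1.0353
    t=0.1760 [y] (1,8) — stop
  → r_5 = 0.1760

ranges = [0.8593, 0.9584, 1.5322, 0.3400, 0.1760]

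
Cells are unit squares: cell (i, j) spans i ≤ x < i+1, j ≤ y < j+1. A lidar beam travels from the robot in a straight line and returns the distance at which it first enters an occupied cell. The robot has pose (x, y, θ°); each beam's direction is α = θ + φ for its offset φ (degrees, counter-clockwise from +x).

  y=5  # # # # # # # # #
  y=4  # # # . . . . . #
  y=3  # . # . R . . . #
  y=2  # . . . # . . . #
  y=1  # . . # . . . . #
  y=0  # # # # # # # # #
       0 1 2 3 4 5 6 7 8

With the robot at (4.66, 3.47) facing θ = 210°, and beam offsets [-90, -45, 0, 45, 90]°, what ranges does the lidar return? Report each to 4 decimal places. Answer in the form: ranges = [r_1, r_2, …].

beam 1: φ=-90°, α=120°
  cosα=-0.5000 sinα=0.8660 | (4,3) | tMaxX 1.3200 tMaxY 0.6120 | tΔX 2.0000 tΔY 1.1547
    t=0.6120 [y] (4,4)
    t=1.3200 [x] (3,4)
    t=1.7667 [y] (3,5) — stop
  → r_1 = 1.7667
beam 2: φ=-45°, α=165°
  cosα=-0.9659 sinα=0.2588 | (4,3) | tMaxX 0.6833 tMaxY 2.0478 | tΔX 1.0353 tΔY 3.8637
    t=0.6833 [x] (3,3)
    t=1.7186 [x] (2,3) — stop
  → r_2 = 1.7186
beam 3: φ=0°, α=210°
  cosα=-0.8660 sinα=-0.5000 | (4,3) | tMaxX 0.7621 tMaxY 0.9400 | tΔX 1.1547 tΔY 2.0000
    t=0.7621 [x] (3,3)
    t=0.9400 [y] (3,2)
    t=1.9168 [x] (2,2)
    t=2.9400 [y] (2,1)
    t=3.0715 [x] (1,1)
    t=4.2262 [x] (0,1) — stop
  → r_3 = 4.2262
beam 4: φ=45°, α=255°
  cosα=-0.2588 sinα=-0.9659 | (4,3) | tMaxX 2.5500 tMaxY 0.4866 | tΔX 3.8637 tΔY 1.0353
    t=0.4866 [y] (4,2) — stop
  → r_4 = 0.4866
beam 5: φ=90°, α=300°
  cosα=0.5000 sinα=-0.8660 | (4,3) | tMaxX 0.6800 tMaxY 0.5427 | tΔX 2.0000 tΔY 1.1547
    t=0.5427 [y] (4,2) — stop
  → r_5 = 0.5427

ranges = [1.7667, 1.7186, 4.2262, 0.4866, 0.5427]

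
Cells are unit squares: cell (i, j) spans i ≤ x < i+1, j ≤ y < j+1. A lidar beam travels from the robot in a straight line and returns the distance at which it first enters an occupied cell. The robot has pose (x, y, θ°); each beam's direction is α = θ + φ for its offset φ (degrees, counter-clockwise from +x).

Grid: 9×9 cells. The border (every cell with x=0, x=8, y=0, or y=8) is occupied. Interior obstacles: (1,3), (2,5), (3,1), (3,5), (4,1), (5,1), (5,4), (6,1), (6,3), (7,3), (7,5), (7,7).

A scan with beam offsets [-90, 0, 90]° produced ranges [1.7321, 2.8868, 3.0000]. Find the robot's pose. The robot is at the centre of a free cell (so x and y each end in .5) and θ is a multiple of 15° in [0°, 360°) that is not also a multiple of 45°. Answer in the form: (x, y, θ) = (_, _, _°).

Enumerate (i+0.5, j+0.5, θ) over the 37 free cells and 16 admissible headings. For each, cast all 3 beams and compare to the given ranges.
  (7.5, 1.5, 165°): beam 1 = 1.5529 ≠ 1.7321 ✗
  (2.5, 1.5, 195°): beam 1 = 1.9319 ≠ 1.7321 ✗
  (3.5, 7.5, 15°): beam 1 = 1.5529 ≠ 1.7321 ✗
  (4.5, 5.5, 240°): beam 1 = 0.5774 ≠ 1.7321 ✗
  …
  (2.5, 3.5, 30°): r_1=1.7321, r_2=2.8868, r_3=3.0000 — all match ✓
No second candidate reproduces the full scan.

(x, y, θ) = (2.5, 3.5, 30°)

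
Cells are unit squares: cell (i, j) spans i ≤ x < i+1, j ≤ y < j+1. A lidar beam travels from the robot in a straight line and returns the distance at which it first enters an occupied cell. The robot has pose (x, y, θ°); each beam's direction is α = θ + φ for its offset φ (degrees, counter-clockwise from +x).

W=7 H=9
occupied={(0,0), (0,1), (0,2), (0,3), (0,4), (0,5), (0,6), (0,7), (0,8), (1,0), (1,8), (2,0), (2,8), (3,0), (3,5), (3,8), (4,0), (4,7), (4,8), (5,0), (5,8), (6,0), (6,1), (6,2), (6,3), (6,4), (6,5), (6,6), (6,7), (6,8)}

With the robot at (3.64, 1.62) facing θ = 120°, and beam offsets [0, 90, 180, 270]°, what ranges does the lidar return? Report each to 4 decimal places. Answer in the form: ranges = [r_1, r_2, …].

ranges = [5.2800, 1.2400, 0.7159, 2.7251]

beam 1: φ=0°, α=120°
  dir = (cos 120°, sin 120°) = (-0.5000, 0.8660); from cell (3,1)
  next x-line at t=1.2800, next y-line at t=0.4388; Δt_x=2.0000, Δt_y=1.1547
    y: enter (3,2) at t=0.4388
    x: enter (2,2) at t=1.2800
    y: enter (2,3) at t=1.5935
    y: enter (2,4) at t=2.7482
    x: enter (1,4) at t=3.2800
    y: enter (1,5) at t=3.9029
    y: enter (1,6) at t=5.0576
    x: enter (0,6) at t=5.2800 ← occupied
  → r_1 = 5.2800
beam 2: φ=90°, α=210°
  dir = (cos 210°, sin 210°) = (-0.8660, -0.5000); from cell (3,1)
  next x-line at t=0.7390, next y-line at t=1.2400; Δt_x=1.1547, Δt_y=2.0000
    x: enter (2,1) at t=0.7390
    y: enter (2,0) at t=1.2400 ← occupied
  → r_2 = 1.2400
beam 3: φ=180°, α=300°
  dir = (cos 300°, sin 300°) = (0.5000, -0.8660); from cell (3,1)
  next x-line at t=0.7200, next y-line at t=0.7159; Δt_x=2.0000, Δt_y=1.1547
    y: enter (3,0) at t=0.7159 ← occupied
  → r_3 = 0.7159
beam 4: φ=270°, α=30°
  dir = (cos 30°, sin 30°) = (0.8660, 0.5000); from cell (3,1)
  next x-line at t=0.4157, next y-line at t=0.7600; Δt_x=1.1547, Δt_y=2.0000
    x: enter (4,1) at t=0.4157
    y: enter (4,2) at t=0.7600
    x: enter (5,2) at t=1.5704
    x: enter (6,2) at t=2.7251 ← occupied
  → r_4 = 2.7251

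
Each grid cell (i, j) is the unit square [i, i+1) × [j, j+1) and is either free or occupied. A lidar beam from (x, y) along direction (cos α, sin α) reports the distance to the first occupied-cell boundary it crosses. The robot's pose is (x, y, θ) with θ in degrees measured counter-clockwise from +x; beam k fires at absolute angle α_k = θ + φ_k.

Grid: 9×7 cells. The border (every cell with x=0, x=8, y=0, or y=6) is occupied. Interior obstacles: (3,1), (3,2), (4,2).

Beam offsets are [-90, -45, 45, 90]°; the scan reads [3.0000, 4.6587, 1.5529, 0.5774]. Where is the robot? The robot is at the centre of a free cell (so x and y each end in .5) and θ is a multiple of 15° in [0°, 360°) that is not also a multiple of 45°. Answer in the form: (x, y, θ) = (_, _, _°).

Enumerate (i+0.5, j+0.5, θ) over the 32 free cells and 16 admissible headings. For each, cast all 4 beams and compare to the given ranges.
  (3.5, 5.5, 15°): beam 1 = 2.5882 ≠ 3.0000 ✗
  (5.5, 2.5, 330°): beam 1 = 1.7321 ≠ 3.0000 ✗
  (5.5, 2.5, 165°): beam 1 = 3.6235 ≠ 3.0000 ✗
  (5.5, 5.5, 255°): beam 1 = 1.9319 ≠ 3.0000 ✗
  (2.5, 4.5, 210°): beam 1 = 1.7321 ≠ 3.0000 ✗
  …
  (6.5, 5.5, 330°): r_1=3.0000, r_2=4.6587, r_3=1.5529, r_4=0.5774 — all match ✓
Unique over the lattice → pose = (6.5, 5.5, 330°).

(x, y, θ) = (6.5, 5.5, 330°)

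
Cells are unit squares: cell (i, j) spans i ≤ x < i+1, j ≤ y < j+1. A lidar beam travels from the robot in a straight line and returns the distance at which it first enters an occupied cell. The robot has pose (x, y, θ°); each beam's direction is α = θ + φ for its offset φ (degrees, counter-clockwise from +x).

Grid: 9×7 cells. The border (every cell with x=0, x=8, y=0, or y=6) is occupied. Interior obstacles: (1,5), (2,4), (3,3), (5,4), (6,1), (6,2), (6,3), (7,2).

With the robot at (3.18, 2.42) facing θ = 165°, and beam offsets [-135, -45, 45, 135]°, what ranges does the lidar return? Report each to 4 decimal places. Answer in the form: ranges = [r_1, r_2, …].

beam 1: φ=-135°, α=30°
  dir = (cos 30°, sin 30°) = (0.8660, 0.5000); from cell (3,2)
  next x-line at t=0.9469, next y-line at t=1.1600; Δt_x=1.1547, Δt_y=2.0000
    x: enter (4,2) at t=0.9469
    y: enter (4,3) at t=1.1600
    x: enter (5,3) at t=2.1016
    y: enter (5,4) at t=3.1600 ← occupied
  → r_1 = 3.1600
beam 2: φ=-45°, α=120°
  dir = (cos 120°, sin 120°) = (-0.5000, 0.8660); from cell (3,2)
  next x-line at t=0.3600, next y-line at t=0.6697; Δt_x=2.0000, Δt_y=1.1547
    x: enter (2,2) at t=0.3600
    y: enter (2,3) at t=0.6697
    y: enter (2,4) at t=1.8244 ← occupied
  → r_2 = 1.8244
beam 3: φ=45°, α=210°
  dir = (cos 210°, sin 210°) = (-0.8660, -0.5000); from cell (3,2)
  next x-line at t=0.2078, next y-line at t=0.8400; Δt_x=1.1547, Δt_y=2.0000
    x: enter (2,2) at t=0.2078
    y: enter (2,1) at t=0.8400
    x: enter (1,1) at t=1.3625
    x: enter (0,1) at t=2.5172 ← occupied
  → r_3 = 2.5172
beam 4: φ=135°, α=300°
  dir = (cos 300°, sin 300°) = (0.5000, -0.8660); from cell (3,2)
  next x-line at t=1.6400, next y-line at t=0.4850; Δt_x=2.0000, Δt_y=1.1547
    y: enter (3,1) at t=0.4850
    y: enter (3,0) at t=1.6397 ← occupied
  → r_4 = 1.6397

ranges = [3.1600, 1.8244, 2.5172, 1.6397]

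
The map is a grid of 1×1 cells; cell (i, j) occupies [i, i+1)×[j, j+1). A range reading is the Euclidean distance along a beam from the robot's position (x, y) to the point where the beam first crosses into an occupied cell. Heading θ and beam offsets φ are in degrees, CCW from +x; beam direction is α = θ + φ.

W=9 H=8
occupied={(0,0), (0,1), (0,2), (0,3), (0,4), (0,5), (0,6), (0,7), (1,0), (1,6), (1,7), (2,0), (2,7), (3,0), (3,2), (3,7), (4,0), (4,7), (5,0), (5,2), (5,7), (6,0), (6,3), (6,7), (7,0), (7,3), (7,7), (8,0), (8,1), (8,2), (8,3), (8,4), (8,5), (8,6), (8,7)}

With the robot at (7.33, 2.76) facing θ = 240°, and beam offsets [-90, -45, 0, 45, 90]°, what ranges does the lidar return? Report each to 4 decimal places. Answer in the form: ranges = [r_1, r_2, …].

beam 1: φ=-90°, α=150°
  d=(-0.8660,0.5000)  start (7,2)  tX=0.3811 tY=0.4800  stride 1/|dx|=1.1547 1/|dy|=2.0000
    cross x-line → (6,2), t=0.3811
    cross y-line → (6,3), t=0.4800 (wall)
  → r_1 = 0.4800
beam 2: φ=-45°, α=195°
  d=(-0.9659,-0.2588)  start (7,2)  tX=0.3416 tY=2.9364  stride 1/|dx|=1.0353 1/|dy|=3.8637
    cross x-line → (6,2), t=0.3416
    cross x-line → (5,2), t=1.3769 (wall)
  → r_2 = 1.3769
beam 3: φ=0°, α=240°
  d=(-0.5000,-0.8660)  start (7,2)  tX=0.6600 tY=0.8776  stride 1/|dx|=2.0000 1/|dy|=1.1547
    cross x-line → (6,2), t=0.6600
    cross y-line → (6,1), t=0.8776
    cross y-line → (6,0), t=2.0323 (wall)
  → r_3 = 2.0323
beam 4: φ=45°, α=285°
  d=(0.2588,-0.9659)  start (7,2)  tX=2.5887 tY=0.7868  stride 1/|dx|=3.8637 1/|dy|=1.0353
    cross y-line → (7,1), t=0.7868
    cross y-line → (7,0), t=1.8221 (wall)
  → r_4 = 1.8221
beam 5: φ=90°, α=330°
  d=(0.8660,-0.5000)  start (7,2)  tX=0.7736 tY=1.5200  stride 1/|dx|=1.1547 1/|dy|=2.0000
    cross x-line → (8,2), t=0.7736 (wall)
  → r_5 = 0.7736

ranges = [0.4800, 1.3769, 2.0323, 1.8221, 0.7736]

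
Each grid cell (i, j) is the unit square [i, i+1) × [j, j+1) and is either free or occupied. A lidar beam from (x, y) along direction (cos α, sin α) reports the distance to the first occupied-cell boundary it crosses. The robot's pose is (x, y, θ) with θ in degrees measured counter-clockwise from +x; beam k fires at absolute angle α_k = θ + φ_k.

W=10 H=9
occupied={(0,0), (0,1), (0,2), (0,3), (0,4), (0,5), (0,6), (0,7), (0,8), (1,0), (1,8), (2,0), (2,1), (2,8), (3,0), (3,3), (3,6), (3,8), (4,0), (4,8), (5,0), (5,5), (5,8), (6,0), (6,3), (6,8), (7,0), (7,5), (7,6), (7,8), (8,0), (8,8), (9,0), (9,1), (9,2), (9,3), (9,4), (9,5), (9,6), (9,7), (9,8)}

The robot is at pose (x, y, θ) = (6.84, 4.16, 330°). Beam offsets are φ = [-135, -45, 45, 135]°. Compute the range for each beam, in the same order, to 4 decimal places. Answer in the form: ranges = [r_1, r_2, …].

ranges = [0.6182, 0.1656, 2.2362, 3.9755]

beam 1: φ=-135°, α=195°
  dir = (cos 195°, sin 195°) = (-0.9659, -0.2588); from cell (6,4)
  next x-line at t=0.8696, next y-line at t=0.6182; Δt_x=1.0353, Δt_y=3.8637
    y: enter (6,3) at t=0.6182 ← occupied
  → r_1 = 0.6182
beam 2: φ=-45°, α=285°
  dir = (cos 285°, sin 285°) = (0.2588, -0.9659); from cell (6,4)
  next x-line at t=0.6182, next y-line at t=0.1656; Δt_x=3.8637, Δt_y=1.0353
    y: enter (6,3) at t=0.1656 ← occupied
  → r_2 = 0.1656
beam 3: φ=45°, α=15°
  dir = (cos 15°, sin 15°) = (0.9659, 0.2588); from cell (6,4)
  next x-line at t=0.1656, next y-line at t=3.2455; Δt_x=1.0353, Δt_y=3.8637
    x: enter (7,4) at t=0.1656
    x: enter (8,4) at t=1.2009
    x: enter (9,4) at t=2.2362 ← occupied
  → r_3 = 2.2362
beam 4: φ=135°, α=105°
  dir = (cos 105°, sin 105°) = (-0.2588, 0.9659); from cell (6,4)
  next x-line at t=3.2455, next y-line at t=0.8696; Δt_x=3.8637, Δt_y=1.0353
    y: enter (6,5) at t=0.8696
    y: enter (6,6) at t=1.9049
    y: enter (6,7) at t=2.9402
    x: enter (5,7) at t=3.2455
    y: enter (5,8) at t=3.9755 ← occupied
  → r_4 = 3.9755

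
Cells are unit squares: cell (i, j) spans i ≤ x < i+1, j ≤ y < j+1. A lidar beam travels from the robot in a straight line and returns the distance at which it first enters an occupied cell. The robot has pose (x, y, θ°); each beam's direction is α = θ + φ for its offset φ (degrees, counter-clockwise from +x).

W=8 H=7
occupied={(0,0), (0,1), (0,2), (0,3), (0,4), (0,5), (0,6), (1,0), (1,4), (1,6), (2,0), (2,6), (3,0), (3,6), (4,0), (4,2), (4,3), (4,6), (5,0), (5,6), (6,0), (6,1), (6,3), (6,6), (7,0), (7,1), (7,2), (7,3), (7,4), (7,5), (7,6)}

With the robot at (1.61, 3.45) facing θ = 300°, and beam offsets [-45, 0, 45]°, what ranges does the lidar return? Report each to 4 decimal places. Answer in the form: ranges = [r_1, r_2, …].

ranges = [2.3569, 2.8290, 2.4743]

beam 1: φ=-45°, α=255°
  dir = (cos 255°, sin 255°) = (-0.2588, -0.9659); from cell (1,3)
  next x-line at t=2.3569, next y-line at t=0.4659; Δt_x=3.8637, Δt_y=1.0353
    y: enter (1,2) at t=0.4659
    y: enter (1,1) at t=1.5012
    x: enter (0,1) at t=2.3569 ← occupied
  → r_1 = 2.3569
beam 2: φ=0°, α=300°
  dir = (cos 300°, sin 300°) = (0.5000, -0.8660); from cell (1,3)
  next x-line at t=0.7800, next y-line at t=0.5196; Δt_x=2.0000, Δt_y=1.1547
    y: enter (1,2) at t=0.5196
    x: enter (2,2) at t=0.7800
    y: enter (2,1) at t=1.6743
    x: enter (3,1) at t=2.7800
    y: enter (3,0) at t=2.8290 ← occupied
  → r_2 = 2.8290
beam 3: φ=45°, α=345°
  dir = (cos 345°, sin 345°) = (0.9659, -0.2588); from cell (1,3)
  next x-line at t=0.4038, next y-line at t=1.7387; Δt_x=1.0353, Δt_y=3.8637
    x: enter (2,3) at t=0.4038
    x: enter (3,3) at t=1.4390
    y: enter (3,2) at t=1.7387
    x: enter (4,2) at t=2.4743 ← occupied
  → r_3 = 2.4743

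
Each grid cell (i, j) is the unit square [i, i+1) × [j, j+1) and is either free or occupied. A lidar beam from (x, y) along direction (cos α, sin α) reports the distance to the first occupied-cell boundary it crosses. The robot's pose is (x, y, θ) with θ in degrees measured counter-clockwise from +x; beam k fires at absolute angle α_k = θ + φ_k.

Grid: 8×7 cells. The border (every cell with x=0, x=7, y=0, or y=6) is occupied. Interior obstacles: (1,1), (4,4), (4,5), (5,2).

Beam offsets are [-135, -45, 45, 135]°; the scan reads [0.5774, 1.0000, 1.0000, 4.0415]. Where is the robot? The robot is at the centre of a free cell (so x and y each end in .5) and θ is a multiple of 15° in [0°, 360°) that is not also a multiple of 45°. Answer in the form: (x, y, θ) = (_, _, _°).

(x, y, θ) = (4.5, 1.5, 15°)

Candidates: 26 free-cell centres × 16 headings = 416 poses. Raycast each; keep the one whose scan matches to 4 dp.
  (1.5, 2.5, 255°): beam 1 = 1.0000 ≠ 0.5774 ✗
  (3.5, 4.5, 150°): beam 1 = 0.5176 ≠ 0.5774 ✗
  (6.5, 5.5, 60°): beam 1 = 1.9319 ≠ 0.5774 ✗
  …
  (4.5, 1.5, 15°): r_1=0.5774, r_2=1.0000, r_3=1.0000, r_4=4.0415 — all match ✓
No second candidate reproduces the full scan.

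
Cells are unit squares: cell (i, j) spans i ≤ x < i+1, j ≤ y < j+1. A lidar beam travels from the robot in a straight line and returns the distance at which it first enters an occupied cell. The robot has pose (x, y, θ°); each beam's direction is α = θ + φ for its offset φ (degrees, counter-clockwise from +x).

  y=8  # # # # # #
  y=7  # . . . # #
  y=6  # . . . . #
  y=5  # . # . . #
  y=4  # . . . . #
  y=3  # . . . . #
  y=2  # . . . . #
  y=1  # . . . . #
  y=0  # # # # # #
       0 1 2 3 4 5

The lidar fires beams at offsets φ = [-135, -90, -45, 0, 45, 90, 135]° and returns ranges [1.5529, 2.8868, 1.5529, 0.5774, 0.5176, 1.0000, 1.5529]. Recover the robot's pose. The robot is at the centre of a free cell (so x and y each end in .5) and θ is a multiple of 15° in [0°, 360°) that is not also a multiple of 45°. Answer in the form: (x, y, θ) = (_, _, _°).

(x, y, θ) = (2.5, 7.5, 60°)

Candidates: 26 free-cell centres × 16 headings = 416 poses. Raycast each; keep the one whose scan matches to 4 dp.
  (2.5, 2.5, 120°): beam 1 = 2.5882 ≠ 1.5529 ✗
  (1.5, 2.5, 165°): beam 1 = 4.0415 ≠ 1.5529 ✗
  (4.5, 2.5, 240°): beam 1 = 5.6940 ≠ 1.5529 ✗
  (4.5, 6.5, 255°): beam 1 = 0.5774 ≠ 1.5529 ✗
  (3.5, 2.5, 195°): beam 1 = 3.0000 ≠ 1.5529 ✗
  …
  (2.5, 7.5, 60°): r_1=1.5529, r_2=2.8868, r_3=1.5529, r_4=0.5774, r_5=0.5176, r_6=1.0000, r_7=1.5529 — all match ✓
Only this pose fits every beam.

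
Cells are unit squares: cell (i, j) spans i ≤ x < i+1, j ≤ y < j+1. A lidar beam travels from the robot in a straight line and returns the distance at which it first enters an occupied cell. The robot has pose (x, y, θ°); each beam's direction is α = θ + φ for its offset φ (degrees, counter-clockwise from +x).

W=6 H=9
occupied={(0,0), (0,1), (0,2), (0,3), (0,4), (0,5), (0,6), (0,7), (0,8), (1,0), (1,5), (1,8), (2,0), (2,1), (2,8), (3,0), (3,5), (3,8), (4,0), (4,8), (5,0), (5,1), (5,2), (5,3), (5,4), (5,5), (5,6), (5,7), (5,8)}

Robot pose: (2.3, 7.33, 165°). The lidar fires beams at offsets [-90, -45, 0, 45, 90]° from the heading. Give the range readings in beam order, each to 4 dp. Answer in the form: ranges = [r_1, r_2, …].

beam 1: φ=-90°, α=75°
  d=(0.2588,0.9659)  start (2,7)  tX=2.7046 tY=0.6936  stride 1/|dx|=3.8637 1/|dy|=1.0353
    cross y-line → (2,8), t=0.6936 (wall)
  → r_1 = 0.6936
beam 2: φ=-45°, α=120°
  d=(-0.5000,0.8660)  start (2,7)  tX=0.6000 tY=0.7736  stride 1/|dx|=2.0000 1/|dy|=1.1547
    cross x-line → (1,7), t=0.6000
    cross y-line → (1,8), t=0.7736 (wall)
  → r_2 = 0.7736
beam 3: φ=0°, α=165°
  d=(-0.9659,0.2588)  start (2,7)  tX=0.3106 tY=2.5887  stride 1/|dx|=1.0353 1/|dy|=3.8637
    cross x-line → (1,7), t=0.3106
    cross x-line → (0,7), t=1.3459 (wall)
  → r_3 = 1.3459
beam 4: φ=45°, α=210°
  d=(-0.8660,-0.5000)  start (2,7)  tX=0.3464 tY=0.6600  stride 1/|dx|=1.1547 1/|dy|=2.0000
    cross x-line → (1,7), t=0.3464
    cross y-line → (1,6), t=0.6600
    cross x-line → (0,6), t=1.5011 (wall)
  → r_4 = 1.5011
beam 5: φ=90°, α=255°
  d=(-0.2588,-0.9659)  start (2,7)  tX=1.1591 tY=0.3416  stride 1/|dx|=3.8637 1/|dy|=1.0353
    cross y-line → (2,6), t=0.3416
    cross x-line → (1,6), t=1.1591
    cross y-line → (1,5), t=1.3769 (wall)
  → r_5 = 1.3769

ranges = [0.6936, 0.7736, 1.3459, 1.5011, 1.3769]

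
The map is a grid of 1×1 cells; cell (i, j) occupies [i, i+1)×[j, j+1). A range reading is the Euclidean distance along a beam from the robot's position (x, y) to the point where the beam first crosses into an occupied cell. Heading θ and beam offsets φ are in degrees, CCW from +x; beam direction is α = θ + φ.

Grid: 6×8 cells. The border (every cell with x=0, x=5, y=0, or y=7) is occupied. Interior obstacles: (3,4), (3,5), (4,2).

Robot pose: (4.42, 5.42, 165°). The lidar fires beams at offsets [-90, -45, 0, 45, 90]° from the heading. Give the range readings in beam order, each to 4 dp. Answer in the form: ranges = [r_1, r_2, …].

beam 1: φ=-90°, α=75°
  cosα=0.2588 sinα=0.9659 | (4,5) | tMaxX 2.2409 tMaxY 0.6005 | tΔX 3.8637 tΔY 1.0353
    t=0.6005 [y] (4,6)
    t=1.6357 [y] (4,7) — stop
  → r_1 = 1.6357
beam 2: φ=-45°, α=120°
  cosα=-0.5000 sinα=0.8660 | (4,5) | tMaxX 0.8400 tMaxY 0.6697 | tΔX 2.0000 tΔY 1.1547
    t=0.6697 [y] (4,6)
    t=0.8400 [x] (3,6)
    t=1.8244 [y] (3,7) — stop
  → r_2 = 1.8244
beam 3: φ=0°, α=165°
  cosα=-0.9659 sinα=0.2588 | (4,5) | tMaxX 0.4348 tMaxY 2.2409 | tΔX 1.0353 tΔY 3.8637
    t=0.4348 [x] (3,5) — stop
  → r_3 = 0.4348
beam 4: φ=45°, α=210°
  cosα=-0.8660 sinα=-0.5000 | (4,5) | tMaxX 0.4850 tMaxY 0.8400 | tΔX 1.1547 tΔY 2.0000
    t=0.4850 [x] (3,5) — stop
  → r_4 = 0.4850
beam 5: φ=90°, α=255°
  cosα=-0.2588 sinα=-0.9659 | (4,5) | tMaxX 1.6228 tMaxY 0.4348 | tΔX 3.8637 tΔY 1.0353
    t=0.4348 [y] (4,4)
    t=1.4701 [y] (4,3)
    t=1.6228 [x] (3,3)
    t=2.5054 [y] (3,2)
    t=3.5406 [y] (3,1)
    t=4.5759 [y] (3,0) — stop
  → r_5 = 4.5759

ranges = [1.6357, 1.8244, 0.4348, 0.4850, 4.5759]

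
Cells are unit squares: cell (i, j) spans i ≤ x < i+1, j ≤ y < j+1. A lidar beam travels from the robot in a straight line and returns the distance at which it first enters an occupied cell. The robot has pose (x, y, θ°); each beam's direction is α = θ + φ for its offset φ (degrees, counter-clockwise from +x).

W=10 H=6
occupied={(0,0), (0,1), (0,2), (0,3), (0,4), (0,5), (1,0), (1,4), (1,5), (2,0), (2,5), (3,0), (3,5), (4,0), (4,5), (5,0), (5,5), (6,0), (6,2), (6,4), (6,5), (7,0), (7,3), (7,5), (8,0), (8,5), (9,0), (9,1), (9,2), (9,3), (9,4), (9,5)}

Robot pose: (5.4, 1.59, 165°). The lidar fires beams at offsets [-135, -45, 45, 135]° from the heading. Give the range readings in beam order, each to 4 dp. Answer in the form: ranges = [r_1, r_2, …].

beam 1: φ=-135°, α=30°
  d=(0.8660,0.5000)  start (5,1)  tX=0.6928 tY=0.8200  stride 1/|dx|=1.1547 1/|dy|=2.0000
    cross x-line → (6,1), t=0.6928
    cross y-line → (6,2), t=0.8200 (wall)
  → r_1 = 0.8200
beam 2: φ=-45°, α=120°
  d=(-0.5000,0.8660)  start (5,1)  tX=0.8000 tY=0.4734  stride 1/|dx|=2.0000 1/|dy|=1.1547
    cross y-line → (5,2), t=0.4734
    cross x-line → (4,2), t=0.8000
    cross y-line → (4,3), t=1.6281
    cross y-line → (4,4), t=2.7828
    cross x-line → (3,4), t=2.8000
    cross y-line → (3,5), t=3.9375 (wall)
  → r_2 = 3.9375
beam 3: φ=45°, α=210°
  d=(-0.8660,-0.5000)  start (5,1)  tX=0.4619 tY=1.1800  stride 1/|dx|=1.1547 1/|dy|=2.0000
    cross x-line → (4,1), t=0.4619
    cross y-line → (4,0), t=1.1800 (wall)
  → r_3 = 1.1800
beam 4: φ=135°, α=300°
  d=(0.5000,-0.8660)  start (5,1)  tX=1.2000 tY=0.6813  stride 1/|dx|=2.0000 1/|dy|=1.1547
    cross y-line → (5,0), t=0.6813 (wall)
  → r_4 = 0.6813

ranges = [0.8200, 3.9375, 1.1800, 0.6813]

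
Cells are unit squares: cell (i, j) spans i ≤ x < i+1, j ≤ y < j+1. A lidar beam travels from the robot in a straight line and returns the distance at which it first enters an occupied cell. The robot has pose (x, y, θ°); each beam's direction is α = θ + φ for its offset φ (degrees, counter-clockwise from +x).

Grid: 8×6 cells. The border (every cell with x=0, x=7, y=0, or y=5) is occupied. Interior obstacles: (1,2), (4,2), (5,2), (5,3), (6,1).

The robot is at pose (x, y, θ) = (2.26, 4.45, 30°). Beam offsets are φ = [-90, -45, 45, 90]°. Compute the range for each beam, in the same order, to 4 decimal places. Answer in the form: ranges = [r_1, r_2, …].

beam 1: φ=-90°, α=300°
  d=(0.5000,-0.8660)  start (2,4)  tX=1.4800 tY=0.5196  stride 1/|dx|=2.0000 1/|dy|=1.1547
    cross y-line → (2,3), t=0.5196
    cross x-line → (3,3), t=1.4800
    cross y-line → (3,2), t=1.6743
    cross y-line → (3,1), t=2.8290
    cross x-line → (4,1), t=3.4800
    cross y-line → (4,0), t=3.9837 (wall)
  → r_1 = 3.9837
beam 2: φ=-45°, α=345°
  d=(0.9659,-0.2588)  start (2,4)  tX=0.7661 tY=1.7387  stride 1/|dx|=1.0353 1/|dy|=3.8637
    cross x-line → (3,4), t=0.7661
    cross y-line → (3,3), t=1.7387
    cross x-line → (4,3), t=1.8014
    cross x-line → (5,3), t=2.8367 (wall)
  → r_2 = 2.8367
beam 3: φ=45°, α=75°
  d=(0.2588,0.9659)  start (2,4)  tX=2.8591 tY=0.5694  stride 1/|dx|=3.8637 1/|dy|=1.0353
    cross y-line → (2,5), t=0.5694 (wall)
  → r_3 = 0.5694
beam 4: φ=90°, α=120°
  d=(-0.5000,0.8660)  start (2,4)  tX=0.5200 tY=0.6351  stride 1/|dx|=2.0000 1/|dy|=1.1547
    cross x-line → (1,4), t=0.5200
    cross y-line → (1,5), t=0.6351 (wall)
  → r_4 = 0.6351

ranges = [3.9837, 2.8367, 0.5694, 0.6351]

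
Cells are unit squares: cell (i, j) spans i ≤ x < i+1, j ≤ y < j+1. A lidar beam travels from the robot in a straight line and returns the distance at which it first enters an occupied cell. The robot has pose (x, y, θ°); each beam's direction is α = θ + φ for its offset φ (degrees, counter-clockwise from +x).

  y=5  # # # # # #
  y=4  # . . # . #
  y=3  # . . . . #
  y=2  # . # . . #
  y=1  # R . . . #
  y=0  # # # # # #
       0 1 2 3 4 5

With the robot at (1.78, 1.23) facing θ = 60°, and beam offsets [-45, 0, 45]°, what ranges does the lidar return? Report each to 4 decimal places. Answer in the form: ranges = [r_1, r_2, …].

ranges = [3.3336, 0.8891, 3.0137]

beam 1: φ=-45°, α=15°
  cosα=0.9659 sinα=0.2588 | (1,1) | tMaxX 0.2278 tMaxY 2.9751 | tΔX 1.0353 tΔY 3.8637
    t=0.2278 [x] (2,1)
    t=1.2630 [x] (3,1)
    t=2.2983 [x] (4,1)
    t=2.9751 [y] (4,2)
    t=3.3336 [x] (5,2) — stop
  → r_1 = 3.3336
beam 2: φ=0°, α=60°
  cosα=0.5000 sinα=0.8660 | (1,1) | tMaxX 0.4400 tMaxY 0.8891 | tΔX 2.0000 tΔY 1.1547
    t=0.4400 [x] (2,1)
    t=0.8891 [y] (2,2) — stop
  → r_2 = 0.8891
beam 3: φ=45°, α=105°
  cosα=-0.2588 sinα=0.9659 | (1,1) | tMaxX 3.0137 tMaxY 0.7972 | tΔX 3.8637 tΔY 1.0353
    t=0.7972 [y] (1,2)
    t=1.8324 [y] (1,3)
    t=2.8677 [y] (1,4)
    t=3.0137 [x] (0,4) — stop
  → r_3 = 3.0137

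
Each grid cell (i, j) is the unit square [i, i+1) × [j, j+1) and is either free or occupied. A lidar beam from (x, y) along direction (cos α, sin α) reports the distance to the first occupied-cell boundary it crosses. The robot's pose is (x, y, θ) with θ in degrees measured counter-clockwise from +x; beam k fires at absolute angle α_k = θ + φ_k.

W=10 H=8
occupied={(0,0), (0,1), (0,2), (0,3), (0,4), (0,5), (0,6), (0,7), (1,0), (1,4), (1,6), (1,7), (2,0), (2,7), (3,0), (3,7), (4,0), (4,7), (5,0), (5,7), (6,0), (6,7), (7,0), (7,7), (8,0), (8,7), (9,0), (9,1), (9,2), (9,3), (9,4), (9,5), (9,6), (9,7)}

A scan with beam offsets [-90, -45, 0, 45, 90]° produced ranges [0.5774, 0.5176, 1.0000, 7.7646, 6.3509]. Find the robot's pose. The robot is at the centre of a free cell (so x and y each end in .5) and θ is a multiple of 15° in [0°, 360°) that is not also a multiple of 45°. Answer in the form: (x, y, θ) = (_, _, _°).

Candidates: 46 free-cell centres × 16 headings = 736 poses. Raycast each; keep the one whose scan matches to 4 dp.
  (8.5, 6.5, 210°): beam 2 = 1.9319 ≠ 0.5176 ✗
  (1.5, 1.5, 210°): beam 1 = 1.0000 ≠ 0.5774 ✗
  (5.5, 6.5, 120°): beam 1 = 1.0000 ≠ 0.5774 ✗
  (1.5, 3.5, 255°): beam 1 = 0.5176 ≠ 0.5774 ✗
  …
  (1.5, 1.5, 330°): r_1=0.5774, r_2=0.5176, r_3=1.0000, r_4=7.7646, r_5=6.3509 — all match ✓
Only this pose fits every beam.

(x, y, θ) = (1.5, 1.5, 330°)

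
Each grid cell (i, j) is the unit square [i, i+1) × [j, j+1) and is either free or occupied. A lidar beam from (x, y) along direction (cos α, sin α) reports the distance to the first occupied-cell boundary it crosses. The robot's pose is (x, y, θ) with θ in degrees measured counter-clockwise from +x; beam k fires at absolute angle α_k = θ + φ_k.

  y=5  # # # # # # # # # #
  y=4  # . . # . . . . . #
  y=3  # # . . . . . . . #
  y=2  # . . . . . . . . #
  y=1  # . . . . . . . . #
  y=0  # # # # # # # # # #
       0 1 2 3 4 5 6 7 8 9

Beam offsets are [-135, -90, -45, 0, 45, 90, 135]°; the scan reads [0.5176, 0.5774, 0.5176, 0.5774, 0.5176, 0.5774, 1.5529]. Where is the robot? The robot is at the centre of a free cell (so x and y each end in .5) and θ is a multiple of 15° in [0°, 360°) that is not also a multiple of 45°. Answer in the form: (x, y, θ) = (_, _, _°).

(x, y, θ) = (1.5, 4.5, 210°)

The pose lattice has 30·16 = 480 candidates. Test each by forward raycasting.
  (2.5, 2.5, 15°): beam 1 = 1.7321 ≠ 0.5176 ✗
  (2.5, 1.5, 285°): beam 1 = 1.7321 ≠ 0.5176 ✗
  (2.5, 4.5, 210°): beam 3 = 1.5529 ≠ 0.5176 ✗
  (2.5, 3.5, 105°): beam 1 = 5.0000 ≠ 0.5176 ✗
  (4.5, 4.5, 15°): beam 1 = 4.0415 ≠ 0.5176 ✗
  …
  (1.5, 4.5, 210°): r_1=0.5176, r_2=0.5774, r_3=0.5176, r_4=0.5774, r_5=0.5176, r_6=0.5774, r_7=1.5529 — all match ✓
No second candidate reproduces the full scan.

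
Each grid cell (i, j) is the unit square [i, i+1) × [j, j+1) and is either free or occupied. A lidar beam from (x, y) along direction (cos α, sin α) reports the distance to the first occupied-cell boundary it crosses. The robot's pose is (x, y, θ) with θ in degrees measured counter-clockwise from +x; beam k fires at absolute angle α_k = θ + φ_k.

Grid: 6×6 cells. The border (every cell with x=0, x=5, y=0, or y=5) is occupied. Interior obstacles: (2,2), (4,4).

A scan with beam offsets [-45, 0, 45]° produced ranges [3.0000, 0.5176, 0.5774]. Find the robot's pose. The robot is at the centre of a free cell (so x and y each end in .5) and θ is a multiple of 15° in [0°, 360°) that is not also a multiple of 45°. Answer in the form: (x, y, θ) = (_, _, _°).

Candidates: 14 free-cell centres × 16 headings = 224 poses. Raycast each; keep the one whose scan matches to 4 dp.
  (2.5, 4.5, 75°): beam 1 = 1.0000 ≠ 3.0000 ✗
  (1.5, 2.5, 240°): beam 1 = 0.5176 ≠ 3.0000 ✗
  (4.5, 2.5, 75°): beam 1 = 0.5774 ≠ 3.0000 ✗
  …
  (3.5, 4.5, 345°): r_1=3.0000, r_2=0.5176, r_3=0.5774 — all match ✓
Only this pose fits every beam.

(x, y, θ) = (3.5, 4.5, 345°)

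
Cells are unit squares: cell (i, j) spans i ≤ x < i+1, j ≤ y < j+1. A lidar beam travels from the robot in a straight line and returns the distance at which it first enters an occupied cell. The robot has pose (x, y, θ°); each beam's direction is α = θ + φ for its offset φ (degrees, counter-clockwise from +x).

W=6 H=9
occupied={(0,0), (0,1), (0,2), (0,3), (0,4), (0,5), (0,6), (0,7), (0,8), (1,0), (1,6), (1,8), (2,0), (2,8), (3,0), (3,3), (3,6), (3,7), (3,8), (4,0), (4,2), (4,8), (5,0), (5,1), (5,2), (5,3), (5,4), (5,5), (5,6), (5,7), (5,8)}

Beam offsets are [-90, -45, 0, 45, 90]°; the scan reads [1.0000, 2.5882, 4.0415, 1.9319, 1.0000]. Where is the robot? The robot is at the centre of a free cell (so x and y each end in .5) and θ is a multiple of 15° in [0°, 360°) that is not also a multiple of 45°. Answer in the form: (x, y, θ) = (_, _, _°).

(x, y, θ) = (4.5, 5.5, 210°)

Candidates: 23 free-cell centres × 16 headings = 368 poses. Raycast each; keep the one whose scan matches to 4 dp.
  (4.5, 3.5, 345°): beam 1 = 0.5176 ≠ 1.0000 ✗
  (4.5, 7.5, 210°): beam 1 = 0.5774 ≠ 1.0000 ✗
  (4.5, 1.5, 60°): beam 1 = 0.5774 ≠ 1.0000 ✗
  …
  (4.5, 5.5, 210°): r_1=1.0000, r_2=2.5882, r_3=4.0415, r_4=1.9319, r_5=1.0000 — all match ✓
Only this pose fits every beam.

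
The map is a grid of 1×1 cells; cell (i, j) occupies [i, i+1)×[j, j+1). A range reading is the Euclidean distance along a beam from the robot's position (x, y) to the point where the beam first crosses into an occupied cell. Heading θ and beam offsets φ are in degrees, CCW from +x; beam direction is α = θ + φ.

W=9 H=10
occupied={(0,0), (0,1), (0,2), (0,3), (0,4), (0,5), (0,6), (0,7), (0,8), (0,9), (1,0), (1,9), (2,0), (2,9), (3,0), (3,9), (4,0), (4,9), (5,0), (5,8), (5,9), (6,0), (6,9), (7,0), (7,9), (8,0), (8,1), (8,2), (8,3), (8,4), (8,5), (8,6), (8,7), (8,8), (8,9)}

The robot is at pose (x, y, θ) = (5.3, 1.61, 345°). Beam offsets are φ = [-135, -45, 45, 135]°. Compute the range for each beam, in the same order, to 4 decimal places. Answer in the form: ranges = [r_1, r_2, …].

ranges = [1.2200, 0.7044, 3.1177, 8.5332]

beam 1: φ=-135°, α=210°
  cosα=-0.8660 sinα=-0.5000 | (5,1) | tMaxX 0.3464 tMaxY 1.2200 | tΔX 1.1547 tΔY 2.0000
    t=0.3464 [x] (4,1)
    t=1.2200 [y] (4,0) — stop
  → r_1 = 1.2200
beam 2: φ=-45°, α=300°
  cosα=0.5000 sinα=-0.8660 | (5,1) | tMaxX 1.4000 tMaxY 0.7044 | tΔX 2.0000 tΔY 1.1547
    t=0.7044 [y] (5,0) — stop
  → r_2 = 0.7044
beam 3: φ=45°, α=30°
  cosα=0.8660 sinα=0.5000 | (5,1) | tMaxX 0.8083 tMaxY 0.7800 | tΔX 1.1547 tΔY 2.0000
    t=0.7800 [y] (5,2)
    t=0.8083 [x] (6,2)
    t=1.9630 [x] (7,2)
    t=2.7800 [y] (7,3)
    t=3.1177 [x] (8,3) — stop
  → r_3 = 3.1177
beam 4: φ=135°, α=120°
  cosα=-0.5000 sinα=0.8660 | (5,1) | tMaxX 0.6000 tMaxY 0.4503 | tΔX 2.0000 tΔY 1.1547
    t=0.4503 [y] (5,2)
    t=0.6000 [x] (4,2)
    t=1.6050 [y] (4,3)
    t=2.6000 [x] (3,3)
    t=2.7597 [y] (3,4)
    t=3.9144 [y] (3,5)
    t=4.6000 [x] (2,5)
    t=5.0691 [y] (2,6)
    t=6.2238 [y] (2,7)
    t=6.6000 [x] (1,7)
    t=7.3785 [y] (1,8)
    t=8.5332 [y] (1,9) — stop
  → r_4 = 8.5332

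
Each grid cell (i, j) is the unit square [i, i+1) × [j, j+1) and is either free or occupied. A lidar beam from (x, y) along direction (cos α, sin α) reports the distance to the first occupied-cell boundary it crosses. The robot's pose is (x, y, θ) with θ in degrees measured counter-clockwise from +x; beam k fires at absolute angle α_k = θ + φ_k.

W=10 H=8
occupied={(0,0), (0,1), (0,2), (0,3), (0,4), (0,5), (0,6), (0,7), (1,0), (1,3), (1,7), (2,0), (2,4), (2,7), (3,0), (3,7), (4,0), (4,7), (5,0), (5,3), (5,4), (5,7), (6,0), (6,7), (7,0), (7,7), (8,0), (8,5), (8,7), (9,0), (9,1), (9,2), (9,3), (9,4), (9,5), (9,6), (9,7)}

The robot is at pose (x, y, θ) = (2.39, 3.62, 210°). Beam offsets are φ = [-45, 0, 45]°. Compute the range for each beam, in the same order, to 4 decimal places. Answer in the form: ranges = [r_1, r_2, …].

ranges = [0.4038, 0.4503, 2.7124]

beam 1: φ=-45°, α=165°
  direction (-0.9659, 0.2588); cell (2,3); t to first gridline: x 0.4038, y 1.4682 (then +1.0353 / +3.8637)
    (1,3) via x @ 0.4038  # hit
  → r_1 = 0.4038
beam 2: φ=0°, α=210°
  direction (-0.8660, -0.5000); cell (2,3); t to first gridline: x 0.4503, y 1.2400 (then +1.1547 / +2.0000)
    (1,3) via x @ 0.4503  # hit
  → r_2 = 0.4503
beam 3: φ=45°, α=255°
  direction (-0.2588, -0.9659); cell (2,3); t to first gridline: x 1.5068, y 0.6419 (then +3.8637 / +1.0353)
    (2,2) via y @ 0.6419
    (1,2) via x @ 1.5068
    (1,1) via y @ 1.6771
    (1,0) via y @ 2.7124  # hit
  → r_3 = 2.7124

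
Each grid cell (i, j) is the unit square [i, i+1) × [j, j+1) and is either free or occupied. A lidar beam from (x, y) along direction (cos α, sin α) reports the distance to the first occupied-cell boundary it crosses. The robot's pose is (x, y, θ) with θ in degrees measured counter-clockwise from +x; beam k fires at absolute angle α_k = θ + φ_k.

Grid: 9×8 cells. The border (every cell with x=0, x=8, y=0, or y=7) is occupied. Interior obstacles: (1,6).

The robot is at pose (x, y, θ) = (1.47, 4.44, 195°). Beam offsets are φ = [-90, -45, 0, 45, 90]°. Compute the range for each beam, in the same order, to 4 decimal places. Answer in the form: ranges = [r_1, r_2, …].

ranges = [1.6150, 0.5427, 0.4866, 0.9400, 3.5614]

beam 1: φ=-90°, α=105°
  direction (-0.2588, 0.9659); cell (1,4); t to first gridline: x 1.8159, y 0.5798 (then +3.8637 / +1.0353)
    (1,5) via y @ 0.5798
    (1,6) via y @ 1.6150  # hit
  → r_1 = 1.6150
beam 2: φ=-45°, α=150°
  direction (-0.8660, 0.5000); cell (1,4); t to first gridline: x 0.5427, y 1.1200 (then +1.1547 / +2.0000)
    (0,4) via x @ 0.5427  # hit
  → r_2 = 0.5427
beam 3: φ=0°, α=195°
  direction (-0.9659, -0.2588); cell (1,4); t to first gridline: x 0.4866, y 1.7000 (then +1.0353 / +3.8637)
    (0,4) via x @ 0.4866  # hit
  → r_3 = 0.4866
beam 4: φ=45°, α=240°
  direction (-0.5000, -0.8660); cell (1,4); t to first gridline: x 0.9400, y 0.5081 (then +2.0000 / +1.1547)
    (1,3) via y @ 0.5081
    (0,3) via x @ 0.9400  # hit
  → r_4 = 0.9400
beam 5: φ=90°, α=285°
  direction (0.2588, -0.9659); cell (1,4); t to first gridline: x 2.0478, y 0.4555 (then +3.8637 / +1.0353)
    (1,3) via y @ 0.4555
    (1,2) via y @ 1.4908
    (2,2) via x @ 2.0478
    (2,1) via y @ 2.5261
    (2,0) via y @ 3.5614  # hit
  → r_5 = 3.5614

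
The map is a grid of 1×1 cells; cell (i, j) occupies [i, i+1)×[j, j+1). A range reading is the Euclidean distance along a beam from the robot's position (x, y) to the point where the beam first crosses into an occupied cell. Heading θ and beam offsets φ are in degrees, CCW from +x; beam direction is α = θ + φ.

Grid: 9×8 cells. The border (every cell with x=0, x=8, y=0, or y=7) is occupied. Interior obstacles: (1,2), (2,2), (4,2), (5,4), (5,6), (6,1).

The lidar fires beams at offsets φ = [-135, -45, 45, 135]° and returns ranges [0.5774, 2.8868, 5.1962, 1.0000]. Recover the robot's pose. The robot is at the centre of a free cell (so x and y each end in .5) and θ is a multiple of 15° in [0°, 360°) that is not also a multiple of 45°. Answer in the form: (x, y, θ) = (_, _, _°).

(x, y, θ) = (3.5, 6.5, 255°)

The pose lattice has 36·16 = 576 candidates. Test each by forward raycasting.
  (2.5, 5.5, 150°): beam 1 = 2.5882 ≠ 0.5774 ✗
  (7.5, 2.5, 195°): beam 1 = 1.0000 ≠ 0.5774 ✗
  (1.5, 5.5, 75°): beam 1 = 2.8868 ≠ 0.5774 ✗
  (1.5, 4.5, 150°): beam 1 = 6.7293 ≠ 0.5774 ✗
  …
  (3.5, 6.5, 255°): r_1=0.5774, r_2=2.8868, r_3=5.1962, r_4=1.0000 — all match ✓
No second candidate reproduces the full scan.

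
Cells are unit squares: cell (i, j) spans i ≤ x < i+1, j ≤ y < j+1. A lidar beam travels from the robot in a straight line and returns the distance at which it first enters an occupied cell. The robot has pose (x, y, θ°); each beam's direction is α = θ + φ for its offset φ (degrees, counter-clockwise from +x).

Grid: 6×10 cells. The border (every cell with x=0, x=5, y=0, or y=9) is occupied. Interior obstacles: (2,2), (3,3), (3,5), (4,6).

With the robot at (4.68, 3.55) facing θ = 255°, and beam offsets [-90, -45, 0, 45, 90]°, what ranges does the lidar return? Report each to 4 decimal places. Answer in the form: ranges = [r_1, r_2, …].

beam 1: φ=-90°, α=165°
  cosα=-0.9659 sinα=0.2588 | (4,3) | tMaxX 0.7040 tMaxY 1.7387 | tΔX 1.0353 tΔY 3.8637
    t=0.7040 [x] (3,3) — stop
  → r_1 = 0.7040
beam 2: φ=-45°, α=210°
  cosα=-0.8660 sinα=-0.5000 | (4,3) | tMaxX 0.7852 tMaxY 1.1000 | tΔX 1.1547 tΔY 2.0000
    t=0.7852 [x] (3,3) — stop
  → r_2 = 0.7852
beam 3: φ=0°, α=255°
  cosα=-0.2588 sinα=-0.9659 | (4,3) | tMaxX 2.6273 tMaxY 0.5694 | tΔX 3.8637 tΔY 1.0353
    t=0.5694 [y] (4,2)
    t=1.6047 [y] (4,1)
    t=2.6273 [x] (3,1)
    t=2.6400 [y] (3,0) — stop
  → r_3 = 2.6400
beam 4: φ=45°, α=300°
  cosα=0.5000 sinα=-0.8660 | (4,3) | tMaxX 0.6400 tMaxY 0.6351 | tΔX 2.0000 tΔY 1.1547
    t=0.6351 [y] (4,2)
    t=0.6400 [x] (5,2) — stop
  → r_4 = 0.6400
beam 5: φ=90°, α=345°
  cosα=0.9659 sinα=-0.2588 | (4,3) | tMaxX 0.3313 tMaxY 2.1250 | tΔX 1.0353 tΔY 3.8637
    t=0.3313 [x] (5,3) — stop
  → r_5 = 0.3313

ranges = [0.7040, 0.7852, 2.6400, 0.6400, 0.3313]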